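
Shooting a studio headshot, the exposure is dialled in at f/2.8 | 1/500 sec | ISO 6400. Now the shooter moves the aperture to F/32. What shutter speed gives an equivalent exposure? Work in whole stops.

1/4s

Aperture: f/2.8 → f/4 → f/5.6 → f/8 → f/11 → f/16 → f/22 → f/32 — 7 stops stopped down (darker).
Need 7 stops brighter from the shutter speed: 1/500 → 1/250 → 1/125 → 1/60 → 1/30 → 1/15 → 1/8 → 1/4.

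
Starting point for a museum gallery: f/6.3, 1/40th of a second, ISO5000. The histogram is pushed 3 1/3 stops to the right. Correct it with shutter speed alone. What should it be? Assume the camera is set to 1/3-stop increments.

1/400s

Overexposed by 3 1/3 stops → need 3 1/3 stops darker.
Shutter speed: 1/40 → 1/50 → 1/60 → 1/80 → 1/100 → 1/125 → 1/160 → 1/200 → 1/250 → 1/320 → 1/400.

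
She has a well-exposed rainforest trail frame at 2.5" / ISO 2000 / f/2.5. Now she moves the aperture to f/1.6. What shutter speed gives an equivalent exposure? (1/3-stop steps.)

Aperture: f/2.5 → f/2.2 → f/2 → f/1.8 → f/1.6 — 1 1/3 stops larger aperture (brighter).
Need 1 1/3 stops darker from the shutter speed: 2.5 → 2 → 1.6 → 1.3 → 1.

1 s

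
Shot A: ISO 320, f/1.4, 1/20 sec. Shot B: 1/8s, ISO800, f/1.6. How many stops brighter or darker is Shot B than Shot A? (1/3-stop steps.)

Aperture: f/1.4 → f/1.6 — 1/3 stop stopped down (darker).
Shutter speed: 1/20 → 1/15 → 1/13 → 1/10 → 1/8 — 1 1/3 stops slower (brighter).
ISO: 320 → 400 → 500 → 640 → 800 — 1 1/3 stops raised (brighter).
Net: −1/3 +1 1/3 +1 1/3 = +2 1/3 stops.

2 1/3 stops brighter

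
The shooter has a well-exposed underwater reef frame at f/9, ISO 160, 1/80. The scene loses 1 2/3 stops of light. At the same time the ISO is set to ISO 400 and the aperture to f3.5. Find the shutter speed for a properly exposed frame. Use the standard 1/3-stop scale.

1/400s

Scene light: 1 2/3 stops darker.
ISO: 160 → 200 → 250 → 320 → 400 — 1 1/3 stops higher (brighter).
Aperture: f/9 → f/8 → f/7.1 → f/6.3 → f/5.6 → f/5 → f/4.5 → f/4 → f/3.5 — 2 2/3 stops larger aperture (brighter).
Net so far: 2 1/3 stops brighter. Shutter speed: 1/80 → 1/100 → 1/125 → 1/160 → 1/200 → 1/250 → 1/320 → 1/400.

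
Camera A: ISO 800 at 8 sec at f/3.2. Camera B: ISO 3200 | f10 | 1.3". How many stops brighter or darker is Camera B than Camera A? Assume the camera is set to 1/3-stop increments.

Aperture: f/3.2 → f/3.5 → f/4 → f/4.5 → f/5 → f/5.6 → f/6.3 → f/7.1 → f/8 → f/9 → f/10 — 3 1/3 stops stopped down (darker).
Shutter speed: 8 → 6 → 5 → 4 → 3.2 → 2.5 → 2 → 1.6 → 1.3 — 2 2/3 stops shorter (darker).
ISO: 800 → 1000 → 1250 → 1600 → 2000 → 2500 → 3200 — 2 stops higher (brighter).
Net: −3 1/3 −2 2/3 +2 = −4 stops.

4 stops darker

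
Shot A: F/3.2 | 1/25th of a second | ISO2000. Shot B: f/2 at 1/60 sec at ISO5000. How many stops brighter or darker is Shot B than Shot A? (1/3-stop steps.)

Aperture: f/3.2 → f/2.8 → f/2.5 → f/2.2 → f/2 — 1 1/3 stops opened up (brighter).
Shutter speed: 1/25 → 1/30 → 1/40 → 1/50 → 1/60 — 1 1/3 stops faster (darker).
ISO: 2000 → 2500 → 3200 → 4000 → 5000 — 1 1/3 stops higher (brighter).
Net: +1 1/3 −1 1/3 +1 1/3 = +1 1/3 stops.

1 1/3 stops brighter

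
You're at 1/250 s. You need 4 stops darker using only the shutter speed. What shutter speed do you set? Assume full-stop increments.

Shutter speed: 1/250 → 1/500 → 1/1000 → 1/2000 → 1/4000 — 4 stops faster (darker).

1/4000s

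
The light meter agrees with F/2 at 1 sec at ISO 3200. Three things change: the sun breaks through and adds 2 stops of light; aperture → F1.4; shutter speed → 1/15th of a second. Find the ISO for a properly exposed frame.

ISO 6400

Scene light: 2 stops brighter.
Aperture: f/2 → f/1.4 — 1 stop wider (brighter).
Shutter speed: 1 → 1/2 → 1/4 → 1/8 → 1/15 — 4 stops faster (darker).
Net so far: 1 stop darker. ISO: 3200 → 6400.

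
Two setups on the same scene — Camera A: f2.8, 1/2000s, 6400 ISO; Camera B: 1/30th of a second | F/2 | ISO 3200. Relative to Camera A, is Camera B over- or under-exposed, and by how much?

6 stops brighter

Aperture: f/2.8 → f/2 — 1 stop opened up (brighter).
Shutter speed: 1/2000 → 1/1000 → 1/500 → 1/250 → 1/125 → 1/60 → 1/30 — 6 stops longer (brighter).
ISO: 6400 → 3200 — 1 stop lower (darker).
Net: +1 +6 −1 = +6 stops.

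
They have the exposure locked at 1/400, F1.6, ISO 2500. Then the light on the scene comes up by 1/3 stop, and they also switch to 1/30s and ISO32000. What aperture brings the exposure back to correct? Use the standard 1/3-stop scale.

Scene light: 1/3 stop brighter.
Shutter speed: 1/400 → 1/320 → 1/250 → 1/200 → 1/160 → 1/125 → 1/100 → 1/80 → 1/60 → 1/50 → 1/40 → 1/30 — 3 2/3 stops longer (brighter).
ISO: 2500 → 3200 → 4000 → 5000 → 6400 → 8000 → 10000 → 12800 → 16000 → 20000 → 25600 → 32000 — 3 2/3 stops raised (brighter).
Net so far: 7 2/3 stops brighter. Aperture: f/1.6 → f/1.8 → f/2 → f/2.2 → f/2.5 → f/2.8 → f/3.2 → f/3.5 → f/4 → f/4.5 → f/5 → f/5.6 → f/6.3 → f/7.1 → f/8 → f/9 → f/10 → f/11 → f/13 → f/14 → f/16 → f/18 → f/20 → f/22.

f/22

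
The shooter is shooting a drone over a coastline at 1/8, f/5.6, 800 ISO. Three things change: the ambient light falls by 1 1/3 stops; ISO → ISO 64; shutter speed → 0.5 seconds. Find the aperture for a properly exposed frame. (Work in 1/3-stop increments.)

Scene light: 1 1/3 stops darker.
ISO: 800 → 640 → 500 → 400 → 320 → 250 → 200 → 160 → 125 → 100 → 80 → 64 — 3 2/3 stops dropped (darker).
Shutter speed: 1/8 → 1/6 → 1/5 → 1/4 → 0.3 → 0.4 → 0.5 — 2 stops longer (brighter).
Net so far: 3 stops darker. Aperture: f/5.6 → f/5 → f/4.5 → f/4 → f/3.5 → f/3.2 → f/2.8 → f/2.5 → f/2.2 → f/2.

f/2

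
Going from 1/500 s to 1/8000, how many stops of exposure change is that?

4 stops

1/500 → 1/1000 → 1/2000 → 1/4000 → 1/8000 — count the steps: 4 stops.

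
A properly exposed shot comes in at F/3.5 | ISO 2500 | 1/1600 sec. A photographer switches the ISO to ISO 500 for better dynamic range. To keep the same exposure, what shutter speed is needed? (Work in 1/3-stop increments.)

ISO: 2500 → 2000 → 1600 → 1250 → 1000 → 800 → 640 → 500 — 2 1/3 stops lower (darker).
Need 2 1/3 stops brighter from the shutter speed: 1/1600 → 1/1250 → 1/1000 → 1/800 → 1/640 → 1/500 → 1/400 → 1/320.

1/320s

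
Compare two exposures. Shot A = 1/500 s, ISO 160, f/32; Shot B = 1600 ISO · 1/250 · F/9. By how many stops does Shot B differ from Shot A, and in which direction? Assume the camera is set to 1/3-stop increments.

8 stops brighter

Aperture: f/32 → f/29 → f/25 → f/22 → f/20 → f/18 → f/16 → f/14 → f/13 → f/11 → f/10 → f/9 — 3 2/3 stops opened up (brighter).
Shutter speed: 1/500 → 1/400 → 1/320 → 1/250 — 1 stop longer (brighter).
ISO: 160 → 200 → 250 → 320 → 400 → 500 → 640 → 800 → 1000 → 1250 → 1600 — 3 1/3 stops raised (brighter).
Net: +3 2/3 +1 +3 1/3 = +8 stops.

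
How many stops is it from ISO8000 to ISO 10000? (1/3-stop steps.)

8000 → 10000 — count the steps: 1 third-stops = 1/3 stop.

1/3 stop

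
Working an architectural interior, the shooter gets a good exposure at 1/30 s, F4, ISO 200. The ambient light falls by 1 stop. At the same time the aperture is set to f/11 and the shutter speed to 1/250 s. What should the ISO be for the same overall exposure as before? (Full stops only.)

ISO 25600

Scene light: 1 stop darker.
Aperture: f/4 → f/5.6 → f/8 → f/11 — 3 stops stopped down (darker).
Shutter speed: 1/30 → 1/60 → 1/125 → 1/250 — 3 stops shorter (darker).
Net so far: 7 stops darker. ISO: 200 → 400 → 800 → 1600 → 3200 → 6400 → 12800 → 25600.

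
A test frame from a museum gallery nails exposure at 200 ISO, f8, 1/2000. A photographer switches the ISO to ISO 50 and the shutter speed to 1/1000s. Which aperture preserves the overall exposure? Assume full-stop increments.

ISO: 200 → 100 → 50 — 2 stops lower (darker).
Shutter speed: 1/2000 → 1/1000 — 1 stop slower (brighter).
Net change so far: 1 stop darker. Offset with the aperture: f/8 → f/5.6.

f/5.6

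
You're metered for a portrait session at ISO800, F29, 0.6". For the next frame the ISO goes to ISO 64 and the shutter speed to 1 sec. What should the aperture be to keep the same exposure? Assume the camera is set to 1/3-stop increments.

ISO: 800 → 640 → 500 → 400 → 320 → 250 → 200 → 160 → 125 → 100 → 80 → 64 — 3 2/3 stops lower (darker).
Shutter speed: 0.6 → 0.8 → 1 — 2/3 stop longer (brighter).
Net change so far: 3 stops darker. Offset with the aperture: f/29 → f/25 → f/22 → f/20 → f/18 → f/16 → f/14 → f/13 → f/11 → f/10.

f/10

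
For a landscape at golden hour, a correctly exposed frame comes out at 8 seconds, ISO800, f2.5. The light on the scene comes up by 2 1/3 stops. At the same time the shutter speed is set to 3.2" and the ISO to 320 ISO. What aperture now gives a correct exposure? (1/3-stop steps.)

f/2.2

Scene light: 2 1/3 stops brighter.
Shutter speed: 8 → 6 → 5 → 4 → 3.2 — 1 1/3 stops faster (darker).
ISO: 800 → 640 → 500 → 400 → 320 — 1 1/3 stops lower (darker).
Net so far: 1/3 stop darker. Aperture: f/2.5 → f/2.2.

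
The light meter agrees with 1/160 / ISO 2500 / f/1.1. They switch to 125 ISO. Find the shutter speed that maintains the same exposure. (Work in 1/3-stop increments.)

ISO: 2500 → 2000 → 1600 → 1250 → 1000 → 800 → 640 → 500 → 400 → 320 → 250 → 200 → 160 → 125 — 4 1/3 stops lower (darker).
Need 4 1/3 stops brighter from the shutter speed: 1/160 → 1/125 → 1/100 → 1/80 → 1/60 → 1/50 → 1/40 → 1/30 → 1/25 → 1/20 → 1/15 → 1/13 → 1/10 → 1/8.

1/8s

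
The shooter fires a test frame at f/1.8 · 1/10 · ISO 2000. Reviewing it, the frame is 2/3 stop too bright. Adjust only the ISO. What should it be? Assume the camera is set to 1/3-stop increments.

ISO 1250

Overexposed by 2/3 stop → need 2/3 stop darker.
ISO: 2000 → 1600 → 1250.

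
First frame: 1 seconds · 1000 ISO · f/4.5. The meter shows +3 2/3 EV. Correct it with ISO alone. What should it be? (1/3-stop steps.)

ISO 80

Overexposed by 3 2/3 stops → need 3 2/3 stops darker.
ISO: 1000 → 800 → 640 → 500 → 400 → 320 → 250 → 200 → 160 → 125 → 100 → 80.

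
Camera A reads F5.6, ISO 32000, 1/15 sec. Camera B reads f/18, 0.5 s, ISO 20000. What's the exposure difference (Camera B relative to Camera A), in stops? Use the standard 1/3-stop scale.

1 stop darker

Aperture: f/5.6 → f/6.3 → f/7.1 → f/8 → f/9 → f/10 → f/11 → f/13 → f/14 → f/16 → f/18 — 3 1/3 stops stopped down (darker).
Shutter speed: 1/15 → 1/13 → 1/10 → 1/8 → 1/6 → 1/5 → 1/4 → 0.3 → 0.4 → 0.5 — 3 stops slower (brighter).
ISO: 32000 → 25600 → 20000 — 2/3 stop lower (darker).
Net: −3 1/3 +3 −2/3 = −1 stop.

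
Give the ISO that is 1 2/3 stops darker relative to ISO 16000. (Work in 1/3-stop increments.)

ISO: 16000 → 12800 → 10000 → 8000 → 6400 → 5000 — 1 2/3 stops lower (darker).

ISO 5000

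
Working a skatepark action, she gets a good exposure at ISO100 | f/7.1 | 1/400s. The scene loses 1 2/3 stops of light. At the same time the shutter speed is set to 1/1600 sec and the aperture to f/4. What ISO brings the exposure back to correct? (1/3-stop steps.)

ISO 400

Scene light: 1 2/3 stops darker.
Shutter speed: 1/400 → 1/500 → 1/640 → 1/800 → 1/1000 → 1/1250 → 1/1600 — 2 stops faster (darker).
Aperture: f/7.1 → f/6.3 → f/5.6 → f/5 → f/4.5 → f/4 — 1 2/3 stops opened up (brighter).
Net so far: 2 stops darker. ISO: 100 → 125 → 160 → 200 → 250 → 320 → 400.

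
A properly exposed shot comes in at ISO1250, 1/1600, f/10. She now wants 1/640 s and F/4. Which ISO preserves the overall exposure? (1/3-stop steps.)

ISO 80

Shutter speed: 1/1600 → 1/1250 → 1/1000 → 1/800 → 1/640 — 1 1/3 stops slower (brighter).
Aperture: f/10 → f/9 → f/8 → f/7.1 → f/6.3 → f/5.6 → f/5 → f/4.5 → f/4 — 2 2/3 stops opened up (brighter).
Net change so far: 4 stops brighter. Offset with the ISO: 1250 → 1000 → 800 → 640 → 500 → 400 → 320 → 250 → 200 → 160 → 125 → 100 → 80.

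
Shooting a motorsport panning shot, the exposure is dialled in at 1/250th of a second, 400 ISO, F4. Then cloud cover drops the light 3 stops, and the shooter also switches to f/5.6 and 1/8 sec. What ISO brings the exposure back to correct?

Scene light: 3 stops darker.
Aperture: f/4 → f/5.6 — 1 stop smaller aperture (darker).
Shutter speed: 1/250 → 1/125 → 1/60 → 1/30 → 1/15 → 1/8 — 5 stops slower (brighter).
Net so far: 1 stop brighter. ISO: 400 → 200.

ISO 200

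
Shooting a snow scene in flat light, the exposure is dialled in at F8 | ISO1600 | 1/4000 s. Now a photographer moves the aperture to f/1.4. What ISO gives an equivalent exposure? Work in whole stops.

Aperture: f/8 → f/5.6 → f/4 → f/2.8 → f/2 → f/1.4 — 5 stops opened up (brighter).
Need 5 stops darker from the ISO: 1600 → 800 → 400 → 200 → 100 → 50.

ISO 50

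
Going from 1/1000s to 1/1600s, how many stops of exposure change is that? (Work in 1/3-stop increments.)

1/1000 → 1/1250 → 1/1600 — count the steps: 2 third-stops = 2/3 stop.

2/3 stop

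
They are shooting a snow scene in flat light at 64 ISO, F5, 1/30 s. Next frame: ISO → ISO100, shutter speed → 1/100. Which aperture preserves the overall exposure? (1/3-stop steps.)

ISO: 64 → 80 → 100 — 2/3 stop raised (brighter).
Shutter speed: 1/30 → 1/40 → 1/50 → 1/60 → 1/80 → 1/100 — 1 2/3 stops faster (darker).
Net change so far: 1 stop darker. Offset with the aperture: f/5 → f/4.5 → f/4 → f/3.5.

f/3.5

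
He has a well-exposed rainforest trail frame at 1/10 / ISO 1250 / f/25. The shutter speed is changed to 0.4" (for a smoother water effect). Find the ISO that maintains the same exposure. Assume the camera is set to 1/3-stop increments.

ISO 320

Shutter speed: 1/10 → 1/8 → 1/6 → 1/5 → 1/4 → 0.3 → 0.4 — 2 stops longer (brighter).
Need 2 stops darker from the ISO: 1250 → 1000 → 800 → 640 → 500 → 400 → 320.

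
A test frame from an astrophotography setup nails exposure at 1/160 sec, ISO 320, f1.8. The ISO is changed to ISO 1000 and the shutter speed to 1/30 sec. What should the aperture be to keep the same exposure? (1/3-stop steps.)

f/7.1

ISO: 320 → 400 → 500 → 640 → 800 → 1000 — 1 2/3 stops raised (brighter).
Shutter speed: 1/160 → 1/125 → 1/100 → 1/80 → 1/60 → 1/50 → 1/40 → 1/30 — 2 1/3 stops slower (brighter).
Net change so far: 4 stops brighter. Offset with the aperture: f/1.8 → f/2 → f/2.2 → f/2.5 → f/2.8 → f/3.2 → f/3.5 → f/4 → f/4.5 → f/5 → f/5.6 → f/6.3 → f/7.1.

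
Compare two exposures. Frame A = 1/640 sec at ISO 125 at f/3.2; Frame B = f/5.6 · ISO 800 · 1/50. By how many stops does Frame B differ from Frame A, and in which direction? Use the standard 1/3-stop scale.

4 2/3 stops brighter

Aperture: f/3.2 → f/3.5 → f/4 → f/4.5 → f/5 → f/5.6 — 1 2/3 stops smaller aperture (darker).
Shutter speed: 1/640 → 1/500 → 1/400 → 1/320 → 1/250 → 1/200 → 1/160 → 1/125 → 1/100 → 1/80 → 1/60 → 1/50 — 3 2/3 stops slower (brighter).
ISO: 125 → 160 → 200 → 250 → 320 → 400 → 500 → 640 → 800 — 2 2/3 stops raised (brighter).
Net: −1 2/3 +3 2/3 +2 2/3 = +4 2/3 stops.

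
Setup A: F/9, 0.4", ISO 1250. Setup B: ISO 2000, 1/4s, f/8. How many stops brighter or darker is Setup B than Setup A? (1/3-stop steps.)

Aperture: f/9 → f/8 — 1/3 stop opened up (brighter).
Shutter speed: 0.4 → 0.3 → 1/4 — 2/3 stop shorter (darker).
ISO: 1250 → 1600 → 2000 — 2/3 stop higher (brighter).
Net: +1/3 −2/3 +2/3 = +1/3 stops.

1/3 stop brighter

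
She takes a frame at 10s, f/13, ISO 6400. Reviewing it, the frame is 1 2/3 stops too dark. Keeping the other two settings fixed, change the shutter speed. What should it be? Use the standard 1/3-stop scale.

Underexposed by 1 2/3 stops → need 1 2/3 stops brighter.
Shutter speed: 10 → 13 → 15 → 20 → 25 → 30.

30 s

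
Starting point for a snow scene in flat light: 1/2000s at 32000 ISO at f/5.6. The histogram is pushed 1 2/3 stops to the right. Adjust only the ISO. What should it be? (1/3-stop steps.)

Overexposed by 1 2/3 stops → need 1 2/3 stops darker.
ISO: 32000 → 25600 → 20000 → 16000 → 12800 → 10000.

ISO 10000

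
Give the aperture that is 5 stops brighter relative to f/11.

f/2

Aperture: f/11 → f/8 → f/5.6 → f/4 → f/2.8 → f/2 — 5 stops wider (brighter).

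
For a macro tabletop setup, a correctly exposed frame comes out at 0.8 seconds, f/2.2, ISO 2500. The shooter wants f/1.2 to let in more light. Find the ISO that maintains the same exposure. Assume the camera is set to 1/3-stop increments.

Aperture: f/2.2 → f/2 → f/1.8 → f/1.6 → f/1.4 → f/1.2 — 1 2/3 stops opened up (brighter).
Need 1 2/3 stops darker from the ISO: 2500 → 2000 → 1600 → 1250 → 1000 → 800.

ISO 800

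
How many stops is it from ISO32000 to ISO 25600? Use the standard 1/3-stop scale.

32000 → 25600 — count the steps: 1 third-stops = 1/3 stop.

1/3 stop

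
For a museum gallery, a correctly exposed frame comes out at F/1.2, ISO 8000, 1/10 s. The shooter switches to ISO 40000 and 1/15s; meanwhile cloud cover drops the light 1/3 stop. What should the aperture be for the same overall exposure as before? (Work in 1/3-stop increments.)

f/2

Scene light: 1/3 stop darker.
ISO: 8000 → 10000 → 12800 → 16000 → 20000 → 25600 → 32000 → 40000 — 2 1/3 stops higher (brighter).
Shutter speed: 1/10 → 1/13 → 1/15 — 2/3 stop faster (darker).
Net so far: 1 1/3 stops brighter. Aperture: f/1.2 → f/1.4 → f/1.6 → f/1.8 → f/2.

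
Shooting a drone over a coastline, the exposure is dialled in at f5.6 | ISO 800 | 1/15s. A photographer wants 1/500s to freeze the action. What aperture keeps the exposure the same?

f/1.0

Shutter speed: 1/15 → 1/30 → 1/60 → 1/125 → 1/250 → 1/500 — 5 stops shorter (darker).
Need 5 stops brighter from the aperture: f/5.6 → f/4 → f/2.8 → f/2 → f/1.4 → f/1.0.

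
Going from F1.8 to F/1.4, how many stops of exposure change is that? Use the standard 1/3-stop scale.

f/1.8 → f/1.6 → f/1.4 — count the steps: 2 third-stops = 2/3 stop.

2/3 stop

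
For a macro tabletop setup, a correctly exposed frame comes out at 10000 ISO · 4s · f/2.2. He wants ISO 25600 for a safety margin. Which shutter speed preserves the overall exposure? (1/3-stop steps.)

1.6 s

ISO: 10000 → 12800 → 16000 → 20000 → 25600 — 1 1/3 stops raised (brighter).
Need 1 1/3 stops darker from the shutter speed: 4 → 3.2 → 2.5 → 2 → 1.6.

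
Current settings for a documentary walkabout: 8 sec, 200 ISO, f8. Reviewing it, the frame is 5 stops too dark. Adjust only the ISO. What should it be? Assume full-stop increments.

Underexposed by 5 stops → need 5 stops brighter.
ISO: 200 → 400 → 800 → 1600 → 3200 → 6400.

ISO 6400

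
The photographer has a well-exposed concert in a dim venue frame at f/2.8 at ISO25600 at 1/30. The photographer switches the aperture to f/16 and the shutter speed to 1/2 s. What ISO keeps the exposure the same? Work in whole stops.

Aperture: f/2.8 → f/4 → f/5.6 → f/8 → f/11 → f/16 — 5 stops smaller aperture (darker).
Shutter speed: 1/30 → 1/15 → 1/8 → 1/4 → 1/2 — 4 stops longer (brighter).
Net change so far: 1 stop darker. Offset with the ISO: 25600 → 51200.

ISO 51200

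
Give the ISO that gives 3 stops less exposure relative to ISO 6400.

ISO: 6400 → 3200 → 1600 → 800 — 3 stops dropped (darker).

ISO 800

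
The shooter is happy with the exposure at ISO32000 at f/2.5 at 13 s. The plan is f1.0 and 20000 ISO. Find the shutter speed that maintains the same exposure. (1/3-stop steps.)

Aperture: f/2.5 → f/2.2 → f/2 → f/1.8 → f/1.6 → f/1.4 → f/1.2 → f/1.1 → f/1.0 — 2 2/3 stops opened up (brighter).
ISO: 32000 → 25600 → 20000 — 2/3 stop dropped (darker).
Net change so far: 2 stops brighter. Offset with the shutter speed: 13 → 10 → 8 → 6 → 5 → 4 → 3.2.

3.2 s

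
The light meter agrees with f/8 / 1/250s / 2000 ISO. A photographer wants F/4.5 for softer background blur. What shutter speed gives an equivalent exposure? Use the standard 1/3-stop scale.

Aperture: f/8 → f/7.1 → f/6.3 → f/5.6 → f/5 → f/4.5 — 1 2/3 stops wider (brighter).
Need 1 2/3 stops darker from the shutter speed: 1/250 → 1/320 → 1/400 → 1/500 → 1/640 → 1/800.

1/800s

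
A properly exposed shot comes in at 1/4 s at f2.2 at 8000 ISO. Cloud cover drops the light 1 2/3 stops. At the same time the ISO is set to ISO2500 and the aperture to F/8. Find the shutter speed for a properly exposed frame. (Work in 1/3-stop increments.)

30 s

Scene light: 1 2/3 stops darker.
ISO: 8000 → 6400 → 5000 → 4000 → 3200 → 2500 — 1 2/3 stops lower (darker).
Aperture: f/2.2 → f/2.5 → f/2.8 → f/3.2 → f/3.5 → f/4 → f/4.5 → f/5 → f/5.6 → f/6.3 → f/7.1 → f/8 — 3 2/3 stops smaller aperture (darker).
Net so far: 7 stops darker. Shutter speed: 1/4 → 0.3 → 0.4 → 0.5 → 0.6 → 0.8 → 1 → 1.3 → 1.6 → 2 → 2.5 → 3.2 → 4 → 5 → 6 → 8 → 10 → 13 → 15 → 20 → 25 → 30.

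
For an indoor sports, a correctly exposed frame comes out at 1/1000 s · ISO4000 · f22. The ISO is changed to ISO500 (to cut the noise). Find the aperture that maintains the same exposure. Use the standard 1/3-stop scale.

f/8

ISO: 4000 → 3200 → 2500 → 2000 → 1600 → 1250 → 1000 → 800 → 640 → 500 — 3 stops dropped (darker).
Need 3 stops brighter from the aperture: f/22 → f/20 → f/18 → f/16 → f/14 → f/13 → f/11 → f/10 → f/9 → f/8.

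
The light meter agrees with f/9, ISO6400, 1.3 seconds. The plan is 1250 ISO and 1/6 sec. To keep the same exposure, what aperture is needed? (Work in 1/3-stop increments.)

f/1.4

ISO: 6400 → 5000 → 4000 → 3200 → 2500 → 2000 → 1600 → 1250 — 2 1/3 stops lower (darker).
Shutter speed: 1.3 → 1 → 0.8 → 0.6 → 0.5 → 0.4 → 0.3 → 1/4 → 1/5 → 1/6 — 3 stops shorter (darker).
Net change so far: 5 1/3 stops darker. Offset with the aperture: f/9 → f/8 → f/7.1 → f/6.3 → f/5.6 → f/5 → f/4.5 → f/4 → f/3.5 → f/3.2 → f/2.8 → f/2.5 → f/2.2 → f/2 → f/1.8 → f/1.6 → f/1.4.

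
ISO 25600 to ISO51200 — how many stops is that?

1 stop

25600 → 51200 — count the steps: 1 stop.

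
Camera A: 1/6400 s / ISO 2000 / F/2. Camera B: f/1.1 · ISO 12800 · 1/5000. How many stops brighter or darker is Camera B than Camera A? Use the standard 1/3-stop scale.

4 2/3 stops brighter

Aperture: f/2 → f/1.8 → f/1.6 → f/1.4 → f/1.2 → f/1.1 — 1 2/3 stops opened up (brighter).
Shutter speed: 1/6400 → 1/5000 — 1/3 stop longer (brighter).
ISO: 2000 → 2500 → 3200 → 4000 → 5000 → 6400 → 8000 → 10000 → 12800 — 2 2/3 stops raised (brighter).
Net: +1 2/3 +1/3 +2 2/3 = +4 2/3 stops.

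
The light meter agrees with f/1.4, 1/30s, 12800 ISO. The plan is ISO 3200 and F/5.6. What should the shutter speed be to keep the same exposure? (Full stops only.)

ISO: 12800 → 6400 → 3200 — 2 stops lower (darker).
Aperture: f/1.4 → f/2 → f/2.8 → f/4 → f/5.6 — 4 stops smaller aperture (darker).
Net change so far: 6 stops darker. Offset with the shutter speed: 1/30 → 1/15 → 1/8 → 1/4 → 1/2 → 1 → 2.

2 s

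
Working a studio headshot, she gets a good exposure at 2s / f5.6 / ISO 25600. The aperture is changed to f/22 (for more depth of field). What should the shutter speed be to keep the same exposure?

30 s

Aperture: f/5.6 → f/8 → f/11 → f/16 → f/22 — 4 stops narrower (darker).
Need 4 stops brighter from the shutter speed: 2 → 4 → 8 → 15 → 30.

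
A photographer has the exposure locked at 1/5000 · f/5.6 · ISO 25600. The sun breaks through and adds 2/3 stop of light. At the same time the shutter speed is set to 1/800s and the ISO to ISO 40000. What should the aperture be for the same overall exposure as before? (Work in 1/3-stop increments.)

f/22

Scene light: 2/3 stop brighter.
Shutter speed: 1/5000 → 1/4000 → 1/3200 → 1/2500 → 1/2000 → 1/1600 → 1/1250 → 1/1000 → 1/800 — 2 2/3 stops slower (brighter).
ISO: 25600 → 32000 → 40000 — 2/3 stop raised (brighter).
Net so far: 4 stops brighter. Aperture: f/5.6 → f/6.3 → f/7.1 → f/8 → f/9 → f/10 → f/11 → f/13 → f/14 → f/16 → f/18 → f/20 → f/22.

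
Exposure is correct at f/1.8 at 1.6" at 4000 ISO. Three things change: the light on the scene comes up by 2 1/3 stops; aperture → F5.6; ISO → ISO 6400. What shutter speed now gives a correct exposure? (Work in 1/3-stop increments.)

Scene light: 2 1/3 stops brighter.
Aperture: f/1.8 → f/2 → f/2.2 → f/2.5 → f/2.8 → f/3.2 → f/3.5 → f/4 → f/4.5 → f/5 → f/5.6 — 3 1/3 stops narrower (darker).
ISO: 4000 → 5000 → 6400 — 2/3 stop raised (brighter).
Net so far: 1/3 stop darker. Shutter speed: 1.6 → 2.

2 s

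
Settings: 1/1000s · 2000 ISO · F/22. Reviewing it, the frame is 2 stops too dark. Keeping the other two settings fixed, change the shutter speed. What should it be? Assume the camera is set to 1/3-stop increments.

Underexposed by 2 stops → need 2 stops brighter.
Shutter speed: 1/1000 → 1/800 → 1/640 → 1/500 → 1/400 → 1/320 → 1/250.

1/250s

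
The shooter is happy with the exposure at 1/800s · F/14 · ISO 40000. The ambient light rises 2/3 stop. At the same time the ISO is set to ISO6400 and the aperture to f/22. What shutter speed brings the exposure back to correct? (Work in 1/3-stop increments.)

Scene light: 2/3 stop brighter.
ISO: 40000 → 32000 → 25600 → 20000 → 16000 → 12800 → 10000 → 8000 → 6400 — 2 2/3 stops dropped (darker).
Aperture: f/14 → f/16 → f/18 → f/20 → f/22 — 1 1/3 stops stopped down (darker).
Net so far: 3 1/3 stops darker. Shutter speed: 1/800 → 1/640 → 1/500 → 1/400 → 1/320 → 1/250 → 1/200 → 1/160 → 1/125 → 1/100 → 1/80.

1/80s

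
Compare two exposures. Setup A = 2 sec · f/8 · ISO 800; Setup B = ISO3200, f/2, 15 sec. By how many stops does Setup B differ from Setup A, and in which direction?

9 stops brighter

Aperture: f/8 → f/5.6 → f/4 → f/2.8 → f/2 — 4 stops opened up (brighter).
Shutter speed: 2 → 4 → 8 → 15 — 3 stops slower (brighter).
ISO: 800 → 1600 → 3200 — 2 stops raised (brighter).
Net: +4 +3 +2 = +9 stops.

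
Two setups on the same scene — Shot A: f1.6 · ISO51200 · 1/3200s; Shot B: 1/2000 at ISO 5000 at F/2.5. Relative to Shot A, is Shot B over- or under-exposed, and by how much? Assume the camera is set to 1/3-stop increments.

Aperture: f/1.6 → f/1.8 → f/2 → f/2.2 → f/2.5 — 1 1/3 stops narrower (darker).
Shutter speed: 1/3200 → 1/2500 → 1/2000 — 2/3 stop longer (brighter).
ISO: 51200 → 40000 → 32000 → 25600 → 20000 → 16000 → 12800 → 10000 → 8000 → 6400 → 5000 — 3 1/3 stops lower (darker).
Net: −1 1/3 +2/3 −3 1/3 = −4 stops.

4 stops darker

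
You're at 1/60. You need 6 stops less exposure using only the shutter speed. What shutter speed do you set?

Shutter speed: 1/60 → 1/125 → 1/250 → 1/500 → 1/1000 → 1/2000 → 1/4000 — 6 stops faster (darker).

1/4000s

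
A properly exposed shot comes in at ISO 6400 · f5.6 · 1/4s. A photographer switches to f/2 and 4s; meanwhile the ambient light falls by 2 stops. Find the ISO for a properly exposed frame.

Scene light: 2 stops darker.
Aperture: f/5.6 → f/4 → f/2.8 → f/2 — 3 stops larger aperture (brighter).
Shutter speed: 1/4 → 1/2 → 1 → 2 → 4 — 4 stops longer (brighter).
Net so far: 5 stops brighter. ISO: 6400 → 3200 → 1600 → 800 → 400 → 200.

ISO 200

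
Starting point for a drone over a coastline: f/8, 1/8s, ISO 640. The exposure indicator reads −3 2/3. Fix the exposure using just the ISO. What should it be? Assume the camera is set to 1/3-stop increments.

ISO 8000

Underexposed by 3 2/3 stops → need 3 2/3 stops brighter.
ISO: 640 → 800 → 1000 → 1250 → 1600 → 2000 → 2500 → 3200 → 4000 → 5000 → 6400 → 8000.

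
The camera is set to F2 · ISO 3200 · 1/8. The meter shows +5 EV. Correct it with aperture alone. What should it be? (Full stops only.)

Overexposed by 5 stops → need 5 stops darker.
Aperture: f/2 → f/2.8 → f/4 → f/5.6 → f/8 → f/11.

f/11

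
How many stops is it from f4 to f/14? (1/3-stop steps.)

f/4 → f/4.5 → f/5 → f/5.6 → f/6.3 → f/7.1 → f/8 → f/9 → f/10 → f/11 → f/13 → f/14 — count the steps: 11 third-stops = 3 2/3 stops.

3 2/3 stops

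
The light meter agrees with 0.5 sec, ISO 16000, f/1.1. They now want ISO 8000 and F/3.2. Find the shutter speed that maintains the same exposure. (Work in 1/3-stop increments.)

ISO: 16000 → 12800 → 10000 → 8000 — 1 stop dropped (darker).
Aperture: f/1.1 → f/1.2 → f/1.4 → f/1.6 → f/1.8 → f/2 → f/2.2 → f/2.5 → f/2.8 → f/3.2 — 3 stops narrower (darker).
Net change so far: 4 stops darker. Offset with the shutter speed: 0.5 → 0.6 → 0.8 → 1 → 1.3 → 1.6 → 2 → 2.5 → 3.2 → 4 → 5 → 6 → 8.

8 s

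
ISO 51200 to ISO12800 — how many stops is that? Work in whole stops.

2 stops

51200 → 25600 → 12800 — count the steps: 2 stops.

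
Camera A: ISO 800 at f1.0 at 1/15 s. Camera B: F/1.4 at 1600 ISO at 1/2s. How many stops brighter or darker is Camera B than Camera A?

3 stops brighter

Aperture: f/1.0 → f/1.4 — 1 stop stopped down (darker).
Shutter speed: 1/15 → 1/8 → 1/4 → 1/2 — 3 stops slower (brighter).
ISO: 800 → 1600 — 1 stop raised (brighter).
Net: −1 +3 +1 = +3 stops.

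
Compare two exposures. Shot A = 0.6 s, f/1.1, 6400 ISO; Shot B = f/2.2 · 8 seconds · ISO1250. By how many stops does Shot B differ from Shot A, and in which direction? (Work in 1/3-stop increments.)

2/3 stop darker

Aperture: f/1.1 → f/1.2 → f/1.4 → f/1.6 → f/1.8 → f/2 → f/2.2 — 2 stops stopped down (darker).
Shutter speed: 0.6 → 0.8 → 1 → 1.3 → 1.6 → 2 → 2.5 → 3.2 → 4 → 5 → 6 → 8 — 3 2/3 stops longer (brighter).
ISO: 6400 → 5000 → 4000 → 3200 → 2500 → 2000 → 1600 → 1250 — 2 1/3 stops dropped (darker).
Net: −2 +3 2/3 −2 1/3 = −2/3 stops.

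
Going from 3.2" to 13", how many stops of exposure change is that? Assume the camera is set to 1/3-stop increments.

2 stops

3.2 → 4 → 5 → 6 → 8 → 10 → 13 — count the steps: 6 third-stops = 2 stops.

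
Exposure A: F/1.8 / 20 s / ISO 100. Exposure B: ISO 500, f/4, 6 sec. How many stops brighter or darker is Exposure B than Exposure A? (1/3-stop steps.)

1 2/3 stops darker

Aperture: f/1.8 → f/2 → f/2.2 → f/2.5 → f/2.8 → f/3.2 → f/3.5 → f/4 — 2 1/3 stops smaller aperture (darker).
Shutter speed: 20 → 15 → 13 → 10 → 8 → 6 — 1 2/3 stops faster (darker).
ISO: 100 → 125 → 160 → 200 → 250 → 320 → 400 → 500 — 2 1/3 stops raised (brighter).
Net: −2 1/3 −1 2/3 +2 1/3 = −1 2/3 stops.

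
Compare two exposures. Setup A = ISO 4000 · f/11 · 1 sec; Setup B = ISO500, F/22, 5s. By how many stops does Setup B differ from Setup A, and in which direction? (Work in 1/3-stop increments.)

Aperture: f/11 → f/13 → f/14 → f/16 → f/18 → f/20 → f/22 — 2 stops stopped down (darker).
Shutter speed: 1 → 1.3 → 1.6 → 2 → 2.5 → 3.2 → 4 → 5 — 2 1/3 stops slower (brighter).
ISO: 4000 → 3200 → 2500 → 2000 → 1600 → 1250 → 1000 → 800 → 640 → 500 — 3 stops dropped (darker).
Net: −2 +2 1/3 −3 = −2 2/3 stops.

2 2/3 stops darker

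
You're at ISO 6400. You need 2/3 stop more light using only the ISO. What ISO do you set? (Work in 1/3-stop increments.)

ISO: 6400 → 8000 → 10000 — 2/3 stop raised (brighter).

ISO 10000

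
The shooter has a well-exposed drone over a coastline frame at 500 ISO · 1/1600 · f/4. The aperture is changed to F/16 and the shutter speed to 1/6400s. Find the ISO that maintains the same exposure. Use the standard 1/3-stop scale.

ISO 32000

Aperture: f/4 → f/4.5 → f/5 → f/5.6 → f/6.3 → f/7.1 → f/8 → f/9 → f/10 → f/11 → f/13 → f/14 → f/16 — 4 stops narrower (darker).
Shutter speed: 1/1600 → 1/2000 → 1/2500 → 1/3200 → 1/4000 → 1/5000 → 1/6400 — 2 stops shorter (darker).
Net change so far: 6 stops darker. Offset with the ISO: 500 → 640 → 800 → 1000 → 1250 → 1600 → 2000 → 2500 → 3200 → 4000 → 5000 → 6400 → 8000 → 10000 → 12800 → 16000 → 20000 → 25600 → 32000.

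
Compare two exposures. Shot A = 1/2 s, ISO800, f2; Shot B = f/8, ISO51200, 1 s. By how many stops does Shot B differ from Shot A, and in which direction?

Aperture: f/2 → f/2.8 → f/4 → f/5.6 → f/8 — 4 stops smaller aperture (darker).
Shutter speed: 1/2 → 1 — 1 stop longer (brighter).
ISO: 800 → 1600 → 3200 → 6400 → 12800 → 25600 → 51200 — 6 stops higher (brighter).
Net: −4 +1 +6 = +3 stops.

3 stops brighter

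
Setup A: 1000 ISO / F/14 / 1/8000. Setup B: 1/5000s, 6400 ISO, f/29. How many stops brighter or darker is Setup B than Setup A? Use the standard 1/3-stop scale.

1 1/3 stops brighter

Aperture: f/14 → f/16 → f/18 → f/20 → f/22 → f/25 → f/29 — 2 stops stopped down (darker).
Shutter speed: 1/8000 → 1/6400 → 1/5000 — 2/3 stop slower (brighter).
ISO: 1000 → 1250 → 1600 → 2000 → 2500 → 3200 → 4000 → 5000 → 6400 — 2 2/3 stops raised (brighter).
Net: −2 +2/3 +2 2/3 = +1 1/3 stops.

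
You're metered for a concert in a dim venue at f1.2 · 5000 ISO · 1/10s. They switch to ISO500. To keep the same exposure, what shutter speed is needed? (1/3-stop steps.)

ISO: 5000 → 4000 → 3200 → 2500 → 2000 → 1600 → 1250 → 1000 → 800 → 640 → 500 — 3 1/3 stops dropped (darker).
Need 3 1/3 stops brighter from the shutter speed: 1/10 → 1/8 → 1/6 → 1/5 → 1/4 → 0.3 → 0.4 → 0.5 → 0.6 → 0.8 → 1.

1 s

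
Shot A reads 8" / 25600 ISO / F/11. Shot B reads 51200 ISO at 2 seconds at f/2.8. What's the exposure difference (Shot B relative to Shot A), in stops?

3 stops brighter

Aperture: f/11 → f/8 → f/5.6 → f/4 → f/2.8 — 4 stops larger aperture (brighter).
Shutter speed: 8 → 4 → 2 — 2 stops shorter (darker).
ISO: 25600 → 51200 — 1 stop raised (brighter).
Net: +4 −2 +1 = +3 stops.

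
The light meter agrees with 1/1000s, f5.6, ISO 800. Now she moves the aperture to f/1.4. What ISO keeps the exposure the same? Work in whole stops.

ISO 50

Aperture: f/5.6 → f/4 → f/2.8 → f/2 → f/1.4 — 4 stops wider (brighter).
Need 4 stops darker from the ISO: 800 → 400 → 200 → 100 → 50.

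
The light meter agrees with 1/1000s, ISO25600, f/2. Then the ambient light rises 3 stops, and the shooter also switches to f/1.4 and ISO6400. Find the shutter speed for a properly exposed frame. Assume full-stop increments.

Scene light: 3 stops brighter.
Aperture: f/2 → f/1.4 — 1 stop opened up (brighter).
ISO: 25600 → 12800 → 6400 — 2 stops lower (darker).
Net so far: 2 stops brighter. Shutter speed: 1/1000 → 1/2000 → 1/4000.

1/4000s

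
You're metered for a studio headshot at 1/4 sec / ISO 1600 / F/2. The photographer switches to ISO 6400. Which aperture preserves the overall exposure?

f/4

ISO: 1600 → 3200 → 6400 — 2 stops raised (brighter).
Need 2 stops darker from the aperture: f/2 → f/2.8 → f/4.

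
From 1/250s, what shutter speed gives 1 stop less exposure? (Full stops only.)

Shutter speed: 1/250 → 1/500 — 1 stop shorter (darker).

1/500s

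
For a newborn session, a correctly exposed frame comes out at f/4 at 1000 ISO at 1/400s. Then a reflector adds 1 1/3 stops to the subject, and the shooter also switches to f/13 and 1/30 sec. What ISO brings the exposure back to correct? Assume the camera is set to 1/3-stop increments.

Scene light: 1 1/3 stops brighter.
Aperture: f/4 → f/4.5 → f/5 → f/5.6 → f/6.3 → f/7.1 → f/8 → f/9 → f/10 → f/11 → f/13 — 3 1/3 stops stopped down (darker).
Shutter speed: 1/400 → 1/320 → 1/250 → 1/200 → 1/160 → 1/125 → 1/100 → 1/80 → 1/60 → 1/50 → 1/40 → 1/30 — 3 2/3 stops longer (brighter).
Net so far: 1 2/3 stops brighter. ISO: 1000 → 800 → 640 → 500 → 400 → 320.

ISO 320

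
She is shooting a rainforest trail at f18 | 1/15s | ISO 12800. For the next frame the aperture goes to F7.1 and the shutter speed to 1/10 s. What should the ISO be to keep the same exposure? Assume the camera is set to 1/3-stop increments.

ISO 1250

Aperture: f/18 → f/16 → f/14 → f/13 → f/11 → f/10 → f/9 → f/8 → f/7.1 — 2 2/3 stops wider (brighter).
Shutter speed: 1/15 → 1/13 → 1/10 — 2/3 stop slower (brighter).
Net change so far: 3 1/3 stops brighter. Offset with the ISO: 12800 → 10000 → 8000 → 6400 → 5000 → 4000 → 3200 → 2500 → 2000 → 1600 → 1250.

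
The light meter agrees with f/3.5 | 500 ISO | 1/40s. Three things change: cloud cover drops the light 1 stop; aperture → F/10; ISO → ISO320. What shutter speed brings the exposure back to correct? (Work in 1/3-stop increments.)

0.6 s

Scene light: 1 stop darker.
Aperture: f/3.5 → f/4 → f/4.5 → f/5 → f/5.6 → f/6.3 → f/7.1 → f/8 → f/9 → f/10 — 3 stops smaller aperture (darker).
ISO: 500 → 400 → 320 — 2/3 stop lower (darker).
Net so far: 4 2/3 stops darker. Shutter speed: 1/40 → 1/30 → 1/25 → 1/20 → 1/15 → 1/13 → 1/10 → 1/8 → 1/6 → 1/5 → 1/4 → 0.3 → 0.4 → 0.5 → 0.6.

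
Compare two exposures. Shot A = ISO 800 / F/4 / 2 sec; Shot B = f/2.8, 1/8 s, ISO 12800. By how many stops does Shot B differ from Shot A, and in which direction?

1 stop brighter

Aperture: f/4 → f/2.8 — 1 stop larger aperture (brighter).
Shutter speed: 2 → 1 → 1/2 → 1/4 → 1/8 — 4 stops faster (darker).
ISO: 800 → 1600 → 3200 → 6400 → 12800 — 4 stops higher (brighter).
Net: +1 −4 +4 = +1 stop.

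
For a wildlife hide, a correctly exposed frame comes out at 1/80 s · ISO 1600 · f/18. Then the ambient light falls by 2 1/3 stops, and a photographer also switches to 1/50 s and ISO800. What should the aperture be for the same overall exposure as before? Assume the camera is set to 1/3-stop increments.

Scene light: 2 1/3 stops darker.
Shutter speed: 1/80 → 1/60 → 1/50 — 2/3 stop longer (brighter).
ISO: 1600 → 1250 → 1000 → 800 — 1 stop dropped (darker).
Net so far: 2 2/3 stops darker. Aperture: f/18 → f/16 → f/14 → f/13 → f/11 → f/10 → f/9 → f/8 → f/7.1.

f/7.1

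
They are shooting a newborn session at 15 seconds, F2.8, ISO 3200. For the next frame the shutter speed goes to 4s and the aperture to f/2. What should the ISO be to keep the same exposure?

Shutter speed: 15 → 8 → 4 — 2 stops faster (darker).
Aperture: f/2.8 → f/2 — 1 stop opened up (brighter).
Net change so far: 1 stop darker. Offset with the ISO: 3200 → 6400.

ISO 6400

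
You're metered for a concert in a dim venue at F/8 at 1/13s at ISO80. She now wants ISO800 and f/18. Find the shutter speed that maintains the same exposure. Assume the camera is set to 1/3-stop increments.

1/25s

ISO: 80 → 100 → 125 → 160 → 200 → 250 → 320 → 400 → 500 → 640 → 800 — 3 1/3 stops higher (brighter).
Aperture: f/8 → f/9 → f/10 → f/11 → f/13 → f/14 → f/16 → f/18 — 2 1/3 stops stopped down (darker).
Net change so far: 1 stop brighter. Offset with the shutter speed: 1/13 → 1/15 → 1/20 → 1/25.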